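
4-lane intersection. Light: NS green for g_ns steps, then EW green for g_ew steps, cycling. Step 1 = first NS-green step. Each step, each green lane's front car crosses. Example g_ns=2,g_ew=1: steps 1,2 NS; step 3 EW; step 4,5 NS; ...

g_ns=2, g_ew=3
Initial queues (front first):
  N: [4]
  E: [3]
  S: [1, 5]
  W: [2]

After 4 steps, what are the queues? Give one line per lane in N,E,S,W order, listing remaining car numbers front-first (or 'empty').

Step 1 [NS]: N:car4-GO,E:wait,S:car1-GO,W:wait | queues: N=0 E=1 S=1 W=1
Step 2 [NS]: N:empty,E:wait,S:car5-GO,W:wait | queues: N=0 E=1 S=0 W=1
Step 3 [EW]: N:wait,E:car3-GO,S:wait,W:car2-GO | queues: N=0 E=0 S=0 W=0

N: empty
E: empty
S: empty
W: empty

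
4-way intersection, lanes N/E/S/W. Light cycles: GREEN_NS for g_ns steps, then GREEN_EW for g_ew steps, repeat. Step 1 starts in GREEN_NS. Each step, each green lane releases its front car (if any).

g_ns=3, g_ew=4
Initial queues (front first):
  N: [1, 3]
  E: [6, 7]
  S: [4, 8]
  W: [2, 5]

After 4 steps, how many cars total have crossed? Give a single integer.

Step 1 [NS]: N:car1-GO,E:wait,S:car4-GO,W:wait | queues: N=1 E=2 S=1 W=2
Step 2 [NS]: N:car3-GO,E:wait,S:car8-GO,W:wait | queues: N=0 E=2 S=0 W=2
Step 3 [NS]: N:empty,E:wait,S:empty,W:wait | queues: N=0 E=2 S=0 W=2
Step 4 [EW]: N:wait,E:car6-GO,S:wait,W:car2-GO | queues: N=0 E=1 S=0 W=1
Cars crossed by step 4: 6

Answer: 6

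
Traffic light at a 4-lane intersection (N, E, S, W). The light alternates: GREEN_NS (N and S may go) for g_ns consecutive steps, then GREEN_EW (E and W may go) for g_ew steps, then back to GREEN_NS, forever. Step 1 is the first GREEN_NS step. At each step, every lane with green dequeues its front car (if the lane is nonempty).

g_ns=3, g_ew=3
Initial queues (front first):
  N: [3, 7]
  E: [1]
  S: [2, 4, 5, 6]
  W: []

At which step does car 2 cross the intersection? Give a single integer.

Step 1 [NS]: N:car3-GO,E:wait,S:car2-GO,W:wait | queues: N=1 E=1 S=3 W=0
Step 2 [NS]: N:car7-GO,E:wait,S:car4-GO,W:wait | queues: N=0 E=1 S=2 W=0
Step 3 [NS]: N:empty,E:wait,S:car5-GO,W:wait | queues: N=0 E=1 S=1 W=0
Step 4 [EW]: N:wait,E:car1-GO,S:wait,W:empty | queues: N=0 E=0 S=1 W=0
Step 5 [EW]: N:wait,E:empty,S:wait,W:empty | queues: N=0 E=0 S=1 W=0
Step 6 [EW]: N:wait,E:empty,S:wait,W:empty | queues: N=0 E=0 S=1 W=0
Step 7 [NS]: N:empty,E:wait,S:car6-GO,W:wait | queues: N=0 E=0 S=0 W=0
Car 2 crosses at step 1

1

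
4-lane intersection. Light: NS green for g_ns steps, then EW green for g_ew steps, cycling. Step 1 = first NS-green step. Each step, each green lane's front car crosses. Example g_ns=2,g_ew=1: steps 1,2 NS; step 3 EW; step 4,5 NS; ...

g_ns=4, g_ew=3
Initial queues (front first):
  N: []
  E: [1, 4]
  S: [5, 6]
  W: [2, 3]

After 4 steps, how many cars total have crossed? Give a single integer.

Answer: 2

Derivation:
Step 1 [NS]: N:empty,E:wait,S:car5-GO,W:wait | queues: N=0 E=2 S=1 W=2
Step 2 [NS]: N:empty,E:wait,S:car6-GO,W:wait | queues: N=0 E=2 S=0 W=2
Step 3 [NS]: N:empty,E:wait,S:empty,W:wait | queues: N=0 E=2 S=0 W=2
Step 4 [NS]: N:empty,E:wait,S:empty,W:wait | queues: N=0 E=2 S=0 W=2
Cars crossed by step 4: 2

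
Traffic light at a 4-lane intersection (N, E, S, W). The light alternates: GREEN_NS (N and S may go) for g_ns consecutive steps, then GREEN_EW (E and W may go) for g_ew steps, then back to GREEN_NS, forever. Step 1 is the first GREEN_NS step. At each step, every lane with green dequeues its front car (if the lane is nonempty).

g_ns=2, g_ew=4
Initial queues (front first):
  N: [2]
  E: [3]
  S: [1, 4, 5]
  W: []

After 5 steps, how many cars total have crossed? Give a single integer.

Answer: 4

Derivation:
Step 1 [NS]: N:car2-GO,E:wait,S:car1-GO,W:wait | queues: N=0 E=1 S=2 W=0
Step 2 [NS]: N:empty,E:wait,S:car4-GO,W:wait | queues: N=0 E=1 S=1 W=0
Step 3 [EW]: N:wait,E:car3-GO,S:wait,W:empty | queues: N=0 E=0 S=1 W=0
Step 4 [EW]: N:wait,E:empty,S:wait,W:empty | queues: N=0 E=0 S=1 W=0
Step 5 [EW]: N:wait,E:empty,S:wait,W:empty | queues: N=0 E=0 S=1 W=0
Cars crossed by step 5: 4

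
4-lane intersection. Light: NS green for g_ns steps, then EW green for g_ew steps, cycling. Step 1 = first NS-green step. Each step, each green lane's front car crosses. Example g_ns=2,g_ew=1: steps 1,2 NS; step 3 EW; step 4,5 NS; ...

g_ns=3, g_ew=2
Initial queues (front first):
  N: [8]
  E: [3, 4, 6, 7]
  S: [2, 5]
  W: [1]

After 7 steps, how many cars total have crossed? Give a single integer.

Answer: 6

Derivation:
Step 1 [NS]: N:car8-GO,E:wait,S:car2-GO,W:wait | queues: N=0 E=4 S=1 W=1
Step 2 [NS]: N:empty,E:wait,S:car5-GO,W:wait | queues: N=0 E=4 S=0 W=1
Step 3 [NS]: N:empty,E:wait,S:empty,W:wait | queues: N=0 E=4 S=0 W=1
Step 4 [EW]: N:wait,E:car3-GO,S:wait,W:car1-GO | queues: N=0 E=3 S=0 W=0
Step 5 [EW]: N:wait,E:car4-GO,S:wait,W:empty | queues: N=0 E=2 S=0 W=0
Step 6 [NS]: N:empty,E:wait,S:empty,W:wait | queues: N=0 E=2 S=0 W=0
Step 7 [NS]: N:empty,E:wait,S:empty,W:wait | queues: N=0 E=2 S=0 W=0
Cars crossed by step 7: 6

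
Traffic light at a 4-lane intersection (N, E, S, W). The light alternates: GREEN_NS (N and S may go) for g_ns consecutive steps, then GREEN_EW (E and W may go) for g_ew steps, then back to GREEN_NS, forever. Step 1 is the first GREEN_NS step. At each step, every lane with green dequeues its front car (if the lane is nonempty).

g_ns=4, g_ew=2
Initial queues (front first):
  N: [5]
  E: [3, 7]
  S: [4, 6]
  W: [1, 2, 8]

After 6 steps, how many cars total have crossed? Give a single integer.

Step 1 [NS]: N:car5-GO,E:wait,S:car4-GO,W:wait | queues: N=0 E=2 S=1 W=3
Step 2 [NS]: N:empty,E:wait,S:car6-GO,W:wait | queues: N=0 E=2 S=0 W=3
Step 3 [NS]: N:empty,E:wait,S:empty,W:wait | queues: N=0 E=2 S=0 W=3
Step 4 [NS]: N:empty,E:wait,S:empty,W:wait | queues: N=0 E=2 S=0 W=3
Step 5 [EW]: N:wait,E:car3-GO,S:wait,W:car1-GO | queues: N=0 E=1 S=0 W=2
Step 6 [EW]: N:wait,E:car7-GO,S:wait,W:car2-GO | queues: N=0 E=0 S=0 W=1
Cars crossed by step 6: 7

Answer: 7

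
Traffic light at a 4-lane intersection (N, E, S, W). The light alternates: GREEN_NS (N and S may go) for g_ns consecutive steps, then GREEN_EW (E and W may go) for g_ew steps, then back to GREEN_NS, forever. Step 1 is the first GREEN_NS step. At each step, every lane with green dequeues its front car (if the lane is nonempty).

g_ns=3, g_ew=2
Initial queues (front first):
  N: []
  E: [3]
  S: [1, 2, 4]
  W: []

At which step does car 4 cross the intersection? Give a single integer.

Step 1 [NS]: N:empty,E:wait,S:car1-GO,W:wait | queues: N=0 E=1 S=2 W=0
Step 2 [NS]: N:empty,E:wait,S:car2-GO,W:wait | queues: N=0 E=1 S=1 W=0
Step 3 [NS]: N:empty,E:wait,S:car4-GO,W:wait | queues: N=0 E=1 S=0 W=0
Step 4 [EW]: N:wait,E:car3-GO,S:wait,W:empty | queues: N=0 E=0 S=0 W=0
Car 4 crosses at step 3

3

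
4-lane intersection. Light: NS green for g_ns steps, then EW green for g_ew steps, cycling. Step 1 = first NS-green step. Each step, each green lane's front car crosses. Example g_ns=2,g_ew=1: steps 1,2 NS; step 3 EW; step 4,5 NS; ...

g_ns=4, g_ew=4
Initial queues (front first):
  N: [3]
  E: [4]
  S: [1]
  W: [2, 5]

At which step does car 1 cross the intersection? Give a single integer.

Step 1 [NS]: N:car3-GO,E:wait,S:car1-GO,W:wait | queues: N=0 E=1 S=0 W=2
Step 2 [NS]: N:empty,E:wait,S:empty,W:wait | queues: N=0 E=1 S=0 W=2
Step 3 [NS]: N:empty,E:wait,S:empty,W:wait | queues: N=0 E=1 S=0 W=2
Step 4 [NS]: N:empty,E:wait,S:empty,W:wait | queues: N=0 E=1 S=0 W=2
Step 5 [EW]: N:wait,E:car4-GO,S:wait,W:car2-GO | queues: N=0 E=0 S=0 W=1
Step 6 [EW]: N:wait,E:empty,S:wait,W:car5-GO | queues: N=0 E=0 S=0 W=0
Car 1 crosses at step 1

1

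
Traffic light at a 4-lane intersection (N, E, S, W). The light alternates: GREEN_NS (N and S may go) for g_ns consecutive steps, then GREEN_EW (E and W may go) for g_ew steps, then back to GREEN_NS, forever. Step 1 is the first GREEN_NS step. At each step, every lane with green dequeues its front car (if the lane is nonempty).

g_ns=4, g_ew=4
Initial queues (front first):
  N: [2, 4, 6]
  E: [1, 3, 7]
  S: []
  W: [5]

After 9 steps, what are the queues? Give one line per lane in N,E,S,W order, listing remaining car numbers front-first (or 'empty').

Step 1 [NS]: N:car2-GO,E:wait,S:empty,W:wait | queues: N=2 E=3 S=0 W=1
Step 2 [NS]: N:car4-GO,E:wait,S:empty,W:wait | queues: N=1 E=3 S=0 W=1
Step 3 [NS]: N:car6-GO,E:wait,S:empty,W:wait | queues: N=0 E=3 S=0 W=1
Step 4 [NS]: N:empty,E:wait,S:empty,W:wait | queues: N=0 E=3 S=0 W=1
Step 5 [EW]: N:wait,E:car1-GO,S:wait,W:car5-GO | queues: N=0 E=2 S=0 W=0
Step 6 [EW]: N:wait,E:car3-GO,S:wait,W:empty | queues: N=0 E=1 S=0 W=0
Step 7 [EW]: N:wait,E:car7-GO,S:wait,W:empty | queues: N=0 E=0 S=0 W=0

N: empty
E: empty
S: empty
W: empty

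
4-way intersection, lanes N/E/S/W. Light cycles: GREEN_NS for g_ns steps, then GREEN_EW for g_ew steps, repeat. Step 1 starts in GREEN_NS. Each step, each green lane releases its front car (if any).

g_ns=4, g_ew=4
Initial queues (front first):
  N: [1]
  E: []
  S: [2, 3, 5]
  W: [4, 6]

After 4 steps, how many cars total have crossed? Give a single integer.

Step 1 [NS]: N:car1-GO,E:wait,S:car2-GO,W:wait | queues: N=0 E=0 S=2 W=2
Step 2 [NS]: N:empty,E:wait,S:car3-GO,W:wait | queues: N=0 E=0 S=1 W=2
Step 3 [NS]: N:empty,E:wait,S:car5-GO,W:wait | queues: N=0 E=0 S=0 W=2
Step 4 [NS]: N:empty,E:wait,S:empty,W:wait | queues: N=0 E=0 S=0 W=2
Cars crossed by step 4: 4

Answer: 4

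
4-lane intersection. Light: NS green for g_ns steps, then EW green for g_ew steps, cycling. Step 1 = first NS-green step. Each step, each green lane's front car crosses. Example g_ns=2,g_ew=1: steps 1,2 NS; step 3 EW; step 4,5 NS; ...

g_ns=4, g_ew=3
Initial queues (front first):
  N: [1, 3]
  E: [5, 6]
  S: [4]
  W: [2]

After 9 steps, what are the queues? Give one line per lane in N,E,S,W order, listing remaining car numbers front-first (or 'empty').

Step 1 [NS]: N:car1-GO,E:wait,S:car4-GO,W:wait | queues: N=1 E=2 S=0 W=1
Step 2 [NS]: N:car3-GO,E:wait,S:empty,W:wait | queues: N=0 E=2 S=0 W=1
Step 3 [NS]: N:empty,E:wait,S:empty,W:wait | queues: N=0 E=2 S=0 W=1
Step 4 [NS]: N:empty,E:wait,S:empty,W:wait | queues: N=0 E=2 S=0 W=1
Step 5 [EW]: N:wait,E:car5-GO,S:wait,W:car2-GO | queues: N=0 E=1 S=0 W=0
Step 6 [EW]: N:wait,E:car6-GO,S:wait,W:empty | queues: N=0 E=0 S=0 W=0

N: empty
E: empty
S: empty
W: empty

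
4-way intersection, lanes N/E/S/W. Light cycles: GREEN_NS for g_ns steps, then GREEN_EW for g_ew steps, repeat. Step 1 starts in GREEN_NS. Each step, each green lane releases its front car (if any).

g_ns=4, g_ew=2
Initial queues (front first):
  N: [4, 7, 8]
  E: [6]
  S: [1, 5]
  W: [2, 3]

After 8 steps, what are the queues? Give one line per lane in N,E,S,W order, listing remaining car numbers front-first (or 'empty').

Step 1 [NS]: N:car4-GO,E:wait,S:car1-GO,W:wait | queues: N=2 E=1 S=1 W=2
Step 2 [NS]: N:car7-GO,E:wait,S:car5-GO,W:wait | queues: N=1 E=1 S=0 W=2
Step 3 [NS]: N:car8-GO,E:wait,S:empty,W:wait | queues: N=0 E=1 S=0 W=2
Step 4 [NS]: N:empty,E:wait,S:empty,W:wait | queues: N=0 E=1 S=0 W=2
Step 5 [EW]: N:wait,E:car6-GO,S:wait,W:car2-GO | queues: N=0 E=0 S=0 W=1
Step 6 [EW]: N:wait,E:empty,S:wait,W:car3-GO | queues: N=0 E=0 S=0 W=0

N: empty
E: empty
S: empty
W: empty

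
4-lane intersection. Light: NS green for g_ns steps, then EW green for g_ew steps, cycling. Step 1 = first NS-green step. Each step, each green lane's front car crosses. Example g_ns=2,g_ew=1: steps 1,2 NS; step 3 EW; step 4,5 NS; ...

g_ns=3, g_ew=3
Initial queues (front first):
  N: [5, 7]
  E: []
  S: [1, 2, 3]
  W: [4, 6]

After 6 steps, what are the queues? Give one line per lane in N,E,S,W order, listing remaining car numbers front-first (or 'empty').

Step 1 [NS]: N:car5-GO,E:wait,S:car1-GO,W:wait | queues: N=1 E=0 S=2 W=2
Step 2 [NS]: N:car7-GO,E:wait,S:car2-GO,W:wait | queues: N=0 E=0 S=1 W=2
Step 3 [NS]: N:empty,E:wait,S:car3-GO,W:wait | queues: N=0 E=0 S=0 W=2
Step 4 [EW]: N:wait,E:empty,S:wait,W:car4-GO | queues: N=0 E=0 S=0 W=1
Step 5 [EW]: N:wait,E:empty,S:wait,W:car6-GO | queues: N=0 E=0 S=0 W=0

N: empty
E: empty
S: empty
W: empty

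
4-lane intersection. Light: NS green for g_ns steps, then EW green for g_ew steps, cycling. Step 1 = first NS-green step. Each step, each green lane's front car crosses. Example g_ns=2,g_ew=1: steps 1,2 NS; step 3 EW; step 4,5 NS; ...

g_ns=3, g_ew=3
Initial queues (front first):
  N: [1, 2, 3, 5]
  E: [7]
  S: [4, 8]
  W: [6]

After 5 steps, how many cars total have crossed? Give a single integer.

Step 1 [NS]: N:car1-GO,E:wait,S:car4-GO,W:wait | queues: N=3 E=1 S=1 W=1
Step 2 [NS]: N:car2-GO,E:wait,S:car8-GO,W:wait | queues: N=2 E=1 S=0 W=1
Step 3 [NS]: N:car3-GO,E:wait,S:empty,W:wait | queues: N=1 E=1 S=0 W=1
Step 4 [EW]: N:wait,E:car7-GO,S:wait,W:car6-GO | queues: N=1 E=0 S=0 W=0
Step 5 [EW]: N:wait,E:empty,S:wait,W:empty | queues: N=1 E=0 S=0 W=0
Cars crossed by step 5: 7

Answer: 7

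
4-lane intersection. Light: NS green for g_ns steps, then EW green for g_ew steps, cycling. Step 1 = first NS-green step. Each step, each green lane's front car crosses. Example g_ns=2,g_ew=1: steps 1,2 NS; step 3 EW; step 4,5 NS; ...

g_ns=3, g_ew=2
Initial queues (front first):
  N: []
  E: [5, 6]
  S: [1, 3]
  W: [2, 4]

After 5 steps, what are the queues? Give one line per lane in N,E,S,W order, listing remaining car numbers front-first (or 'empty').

Step 1 [NS]: N:empty,E:wait,S:car1-GO,W:wait | queues: N=0 E=2 S=1 W=2
Step 2 [NS]: N:empty,E:wait,S:car3-GO,W:wait | queues: N=0 E=2 S=0 W=2
Step 3 [NS]: N:empty,E:wait,S:empty,W:wait | queues: N=0 E=2 S=0 W=2
Step 4 [EW]: N:wait,E:car5-GO,S:wait,W:car2-GO | queues: N=0 E=1 S=0 W=1
Step 5 [EW]: N:wait,E:car6-GO,S:wait,W:car4-GO | queues: N=0 E=0 S=0 W=0

N: empty
E: empty
S: empty
W: empty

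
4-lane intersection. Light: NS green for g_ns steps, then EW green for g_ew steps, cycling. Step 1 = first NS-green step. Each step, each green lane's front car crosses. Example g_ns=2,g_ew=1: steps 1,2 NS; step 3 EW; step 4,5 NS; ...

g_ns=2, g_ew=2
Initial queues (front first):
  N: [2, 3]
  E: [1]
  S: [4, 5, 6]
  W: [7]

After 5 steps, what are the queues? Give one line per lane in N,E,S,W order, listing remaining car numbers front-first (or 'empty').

Step 1 [NS]: N:car2-GO,E:wait,S:car4-GO,W:wait | queues: N=1 E=1 S=2 W=1
Step 2 [NS]: N:car3-GO,E:wait,S:car5-GO,W:wait | queues: N=0 E=1 S=1 W=1
Step 3 [EW]: N:wait,E:car1-GO,S:wait,W:car7-GO | queues: N=0 E=0 S=1 W=0
Step 4 [EW]: N:wait,E:empty,S:wait,W:empty | queues: N=0 E=0 S=1 W=0
Step 5 [NS]: N:empty,E:wait,S:car6-GO,W:wait | queues: N=0 E=0 S=0 W=0

N: empty
E: empty
S: empty
W: empty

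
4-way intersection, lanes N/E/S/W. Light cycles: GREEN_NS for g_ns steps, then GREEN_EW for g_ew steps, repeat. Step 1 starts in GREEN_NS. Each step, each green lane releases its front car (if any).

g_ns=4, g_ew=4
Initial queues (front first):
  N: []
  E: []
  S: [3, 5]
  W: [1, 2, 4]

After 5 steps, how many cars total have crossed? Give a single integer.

Answer: 3

Derivation:
Step 1 [NS]: N:empty,E:wait,S:car3-GO,W:wait | queues: N=0 E=0 S=1 W=3
Step 2 [NS]: N:empty,E:wait,S:car5-GO,W:wait | queues: N=0 E=0 S=0 W=3
Step 3 [NS]: N:empty,E:wait,S:empty,W:wait | queues: N=0 E=0 S=0 W=3
Step 4 [NS]: N:empty,E:wait,S:empty,W:wait | queues: N=0 E=0 S=0 W=3
Step 5 [EW]: N:wait,E:empty,S:wait,W:car1-GO | queues: N=0 E=0 S=0 W=2
Cars crossed by step 5: 3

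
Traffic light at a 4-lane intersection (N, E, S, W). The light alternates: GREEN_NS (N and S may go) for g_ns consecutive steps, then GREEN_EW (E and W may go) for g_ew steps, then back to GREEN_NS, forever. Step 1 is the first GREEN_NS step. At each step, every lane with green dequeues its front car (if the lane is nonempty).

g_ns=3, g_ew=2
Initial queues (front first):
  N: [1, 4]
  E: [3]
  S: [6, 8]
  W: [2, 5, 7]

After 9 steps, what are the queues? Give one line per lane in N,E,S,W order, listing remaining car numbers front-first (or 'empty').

Step 1 [NS]: N:car1-GO,E:wait,S:car6-GO,W:wait | queues: N=1 E=1 S=1 W=3
Step 2 [NS]: N:car4-GO,E:wait,S:car8-GO,W:wait | queues: N=0 E=1 S=0 W=3
Step 3 [NS]: N:empty,E:wait,S:empty,W:wait | queues: N=0 E=1 S=0 W=3
Step 4 [EW]: N:wait,E:car3-GO,S:wait,W:car2-GO | queues: N=0 E=0 S=0 W=2
Step 5 [EW]: N:wait,E:empty,S:wait,W:car5-GO | queues: N=0 E=0 S=0 W=1
Step 6 [NS]: N:empty,E:wait,S:empty,W:wait | queues: N=0 E=0 S=0 W=1
Step 7 [NS]: N:empty,E:wait,S:empty,W:wait | queues: N=0 E=0 S=0 W=1
Step 8 [NS]: N:empty,E:wait,S:empty,W:wait | queues: N=0 E=0 S=0 W=1
Step 9 [EW]: N:wait,E:empty,S:wait,W:car7-GO | queues: N=0 E=0 S=0 W=0

N: empty
E: empty
S: empty
W: empty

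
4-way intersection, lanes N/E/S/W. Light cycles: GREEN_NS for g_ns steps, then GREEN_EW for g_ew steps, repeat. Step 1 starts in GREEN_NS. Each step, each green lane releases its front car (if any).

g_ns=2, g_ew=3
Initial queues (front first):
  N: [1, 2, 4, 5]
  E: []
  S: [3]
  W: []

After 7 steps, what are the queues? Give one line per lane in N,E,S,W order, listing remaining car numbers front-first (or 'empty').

Step 1 [NS]: N:car1-GO,E:wait,S:car3-GO,W:wait | queues: N=3 E=0 S=0 W=0
Step 2 [NS]: N:car2-GO,E:wait,S:empty,W:wait | queues: N=2 E=0 S=0 W=0
Step 3 [EW]: N:wait,E:empty,S:wait,W:empty | queues: N=2 E=0 S=0 W=0
Step 4 [EW]: N:wait,E:empty,S:wait,W:empty | queues: N=2 E=0 S=0 W=0
Step 5 [EW]: N:wait,E:empty,S:wait,W:empty | queues: N=2 E=0 S=0 W=0
Step 6 [NS]: N:car4-GO,E:wait,S:empty,W:wait | queues: N=1 E=0 S=0 W=0
Step 7 [NS]: N:car5-GO,E:wait,S:empty,W:wait | queues: N=0 E=0 S=0 W=0

N: empty
E: empty
S: empty
W: empty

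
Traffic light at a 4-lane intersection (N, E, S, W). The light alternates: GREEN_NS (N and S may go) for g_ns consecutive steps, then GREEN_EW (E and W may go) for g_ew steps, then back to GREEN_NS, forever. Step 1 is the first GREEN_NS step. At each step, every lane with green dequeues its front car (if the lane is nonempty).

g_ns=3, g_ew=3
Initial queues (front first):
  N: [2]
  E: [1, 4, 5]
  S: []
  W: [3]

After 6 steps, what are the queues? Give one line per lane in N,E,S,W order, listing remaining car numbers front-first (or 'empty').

Step 1 [NS]: N:car2-GO,E:wait,S:empty,W:wait | queues: N=0 E=3 S=0 W=1
Step 2 [NS]: N:empty,E:wait,S:empty,W:wait | queues: N=0 E=3 S=0 W=1
Step 3 [NS]: N:empty,E:wait,S:empty,W:wait | queues: N=0 E=3 S=0 W=1
Step 4 [EW]: N:wait,E:car1-GO,S:wait,W:car3-GO | queues: N=0 E=2 S=0 W=0
Step 5 [EW]: N:wait,E:car4-GO,S:wait,W:empty | queues: N=0 E=1 S=0 W=0
Step 6 [EW]: N:wait,E:car5-GO,S:wait,W:empty | queues: N=0 E=0 S=0 W=0

N: empty
E: empty
S: empty
W: empty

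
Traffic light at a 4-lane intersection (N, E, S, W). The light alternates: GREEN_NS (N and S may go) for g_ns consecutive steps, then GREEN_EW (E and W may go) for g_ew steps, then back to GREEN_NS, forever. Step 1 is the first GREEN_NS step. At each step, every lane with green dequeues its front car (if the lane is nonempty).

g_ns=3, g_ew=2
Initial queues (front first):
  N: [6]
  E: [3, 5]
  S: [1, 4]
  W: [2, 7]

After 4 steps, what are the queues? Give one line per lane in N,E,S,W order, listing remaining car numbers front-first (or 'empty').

Step 1 [NS]: N:car6-GO,E:wait,S:car1-GO,W:wait | queues: N=0 E=2 S=1 W=2
Step 2 [NS]: N:empty,E:wait,S:car4-GO,W:wait | queues: N=0 E=2 S=0 W=2
Step 3 [NS]: N:empty,E:wait,S:empty,W:wait | queues: N=0 E=2 S=0 W=2
Step 4 [EW]: N:wait,E:car3-GO,S:wait,W:car2-GO | queues: N=0 E=1 S=0 W=1

N: empty
E: 5
S: empty
W: 7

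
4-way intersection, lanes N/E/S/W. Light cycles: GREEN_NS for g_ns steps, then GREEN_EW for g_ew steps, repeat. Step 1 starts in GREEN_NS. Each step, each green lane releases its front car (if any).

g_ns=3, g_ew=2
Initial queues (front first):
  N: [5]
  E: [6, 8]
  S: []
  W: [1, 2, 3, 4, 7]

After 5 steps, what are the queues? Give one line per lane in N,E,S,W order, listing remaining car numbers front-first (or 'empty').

Step 1 [NS]: N:car5-GO,E:wait,S:empty,W:wait | queues: N=0 E=2 S=0 W=5
Step 2 [NS]: N:empty,E:wait,S:empty,W:wait | queues: N=0 E=2 S=0 W=5
Step 3 [NS]: N:empty,E:wait,S:empty,W:wait | queues: N=0 E=2 S=0 W=5
Step 4 [EW]: N:wait,E:car6-GO,S:wait,W:car1-GO | queues: N=0 E=1 S=0 W=4
Step 5 [EW]: N:wait,E:car8-GO,S:wait,W:car2-GO | queues: N=0 E=0 S=0 W=3

N: empty
E: empty
S: empty
W: 3 4 7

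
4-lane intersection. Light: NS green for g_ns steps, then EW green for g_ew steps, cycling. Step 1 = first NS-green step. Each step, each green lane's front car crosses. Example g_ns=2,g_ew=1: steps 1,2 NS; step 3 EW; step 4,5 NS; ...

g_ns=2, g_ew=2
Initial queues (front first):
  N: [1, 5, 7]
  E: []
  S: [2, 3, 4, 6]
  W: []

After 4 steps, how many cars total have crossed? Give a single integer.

Answer: 4

Derivation:
Step 1 [NS]: N:car1-GO,E:wait,S:car2-GO,W:wait | queues: N=2 E=0 S=3 W=0
Step 2 [NS]: N:car5-GO,E:wait,S:car3-GO,W:wait | queues: N=1 E=0 S=2 W=0
Step 3 [EW]: N:wait,E:empty,S:wait,W:empty | queues: N=1 E=0 S=2 W=0
Step 4 [EW]: N:wait,E:empty,S:wait,W:empty | queues: N=1 E=0 S=2 W=0
Cars crossed by step 4: 4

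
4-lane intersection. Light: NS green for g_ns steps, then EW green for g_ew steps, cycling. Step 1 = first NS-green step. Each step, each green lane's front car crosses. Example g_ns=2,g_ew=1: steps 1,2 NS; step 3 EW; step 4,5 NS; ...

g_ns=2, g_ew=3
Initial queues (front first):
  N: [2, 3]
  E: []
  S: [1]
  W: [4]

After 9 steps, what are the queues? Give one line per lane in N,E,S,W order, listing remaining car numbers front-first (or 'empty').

Step 1 [NS]: N:car2-GO,E:wait,S:car1-GO,W:wait | queues: N=1 E=0 S=0 W=1
Step 2 [NS]: N:car3-GO,E:wait,S:empty,W:wait | queues: N=0 E=0 S=0 W=1
Step 3 [EW]: N:wait,E:empty,S:wait,W:car4-GO | queues: N=0 E=0 S=0 W=0

N: empty
E: empty
S: empty
W: empty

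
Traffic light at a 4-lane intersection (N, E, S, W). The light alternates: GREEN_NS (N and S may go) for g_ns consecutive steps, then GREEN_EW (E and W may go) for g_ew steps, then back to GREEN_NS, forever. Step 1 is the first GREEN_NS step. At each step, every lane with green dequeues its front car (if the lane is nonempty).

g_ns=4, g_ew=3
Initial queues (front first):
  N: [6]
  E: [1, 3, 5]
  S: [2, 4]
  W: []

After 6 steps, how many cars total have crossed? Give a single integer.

Answer: 5

Derivation:
Step 1 [NS]: N:car6-GO,E:wait,S:car2-GO,W:wait | queues: N=0 E=3 S=1 W=0
Step 2 [NS]: N:empty,E:wait,S:car4-GO,W:wait | queues: N=0 E=3 S=0 W=0
Step 3 [NS]: N:empty,E:wait,S:empty,W:wait | queues: N=0 E=3 S=0 W=0
Step 4 [NS]: N:empty,E:wait,S:empty,W:wait | queues: N=0 E=3 S=0 W=0
Step 5 [EW]: N:wait,E:car1-GO,S:wait,W:empty | queues: N=0 E=2 S=0 W=0
Step 6 [EW]: N:wait,E:car3-GO,S:wait,W:empty | queues: N=0 E=1 S=0 W=0
Cars crossed by step 6: 5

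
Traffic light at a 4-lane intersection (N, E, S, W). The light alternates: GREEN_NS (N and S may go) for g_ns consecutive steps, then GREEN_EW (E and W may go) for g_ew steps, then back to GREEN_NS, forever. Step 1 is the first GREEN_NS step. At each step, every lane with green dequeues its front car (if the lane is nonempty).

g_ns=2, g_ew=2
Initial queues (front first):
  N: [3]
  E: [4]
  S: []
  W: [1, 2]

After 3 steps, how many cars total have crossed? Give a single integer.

Step 1 [NS]: N:car3-GO,E:wait,S:empty,W:wait | queues: N=0 E=1 S=0 W=2
Step 2 [NS]: N:empty,E:wait,S:empty,W:wait | queues: N=0 E=1 S=0 W=2
Step 3 [EW]: N:wait,E:car4-GO,S:wait,W:car1-GO | queues: N=0 E=0 S=0 W=1
Cars crossed by step 3: 3

Answer: 3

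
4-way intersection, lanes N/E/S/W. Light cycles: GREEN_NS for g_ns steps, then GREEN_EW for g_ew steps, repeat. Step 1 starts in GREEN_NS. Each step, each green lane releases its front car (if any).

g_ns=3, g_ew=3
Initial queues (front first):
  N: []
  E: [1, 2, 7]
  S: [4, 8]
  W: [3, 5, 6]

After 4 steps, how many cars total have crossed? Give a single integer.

Answer: 4

Derivation:
Step 1 [NS]: N:empty,E:wait,S:car4-GO,W:wait | queues: N=0 E=3 S=1 W=3
Step 2 [NS]: N:empty,E:wait,S:car8-GO,W:wait | queues: N=0 E=3 S=0 W=3
Step 3 [NS]: N:empty,E:wait,S:empty,W:wait | queues: N=0 E=3 S=0 W=3
Step 4 [EW]: N:wait,E:car1-GO,S:wait,W:car3-GO | queues: N=0 E=2 S=0 W=2
Cars crossed by step 4: 4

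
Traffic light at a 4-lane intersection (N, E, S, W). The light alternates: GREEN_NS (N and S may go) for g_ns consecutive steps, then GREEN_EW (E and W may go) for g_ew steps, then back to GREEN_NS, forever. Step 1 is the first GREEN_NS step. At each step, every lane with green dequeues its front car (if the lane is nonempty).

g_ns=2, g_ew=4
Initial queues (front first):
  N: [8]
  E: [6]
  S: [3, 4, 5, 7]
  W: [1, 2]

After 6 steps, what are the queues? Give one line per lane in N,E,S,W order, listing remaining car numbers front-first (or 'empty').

Step 1 [NS]: N:car8-GO,E:wait,S:car3-GO,W:wait | queues: N=0 E=1 S=3 W=2
Step 2 [NS]: N:empty,E:wait,S:car4-GO,W:wait | queues: N=0 E=1 S=2 W=2
Step 3 [EW]: N:wait,E:car6-GO,S:wait,W:car1-GO | queues: N=0 E=0 S=2 W=1
Step 4 [EW]: N:wait,E:empty,S:wait,W:car2-GO | queues: N=0 E=0 S=2 W=0
Step 5 [EW]: N:wait,E:empty,S:wait,W:empty | queues: N=0 E=0 S=2 W=0
Step 6 [EW]: N:wait,E:empty,S:wait,W:empty | queues: N=0 E=0 S=2 W=0

N: empty
E: empty
S: 5 7
W: empty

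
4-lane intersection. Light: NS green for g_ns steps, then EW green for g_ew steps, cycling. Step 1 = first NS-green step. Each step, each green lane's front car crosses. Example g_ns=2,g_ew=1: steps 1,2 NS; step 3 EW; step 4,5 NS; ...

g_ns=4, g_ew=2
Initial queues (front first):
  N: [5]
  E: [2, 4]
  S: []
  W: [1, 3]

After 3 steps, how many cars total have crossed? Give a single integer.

Answer: 1

Derivation:
Step 1 [NS]: N:car5-GO,E:wait,S:empty,W:wait | queues: N=0 E=2 S=0 W=2
Step 2 [NS]: N:empty,E:wait,S:empty,W:wait | queues: N=0 E=2 S=0 W=2
Step 3 [NS]: N:empty,E:wait,S:empty,W:wait | queues: N=0 E=2 S=0 W=2
Cars crossed by step 3: 1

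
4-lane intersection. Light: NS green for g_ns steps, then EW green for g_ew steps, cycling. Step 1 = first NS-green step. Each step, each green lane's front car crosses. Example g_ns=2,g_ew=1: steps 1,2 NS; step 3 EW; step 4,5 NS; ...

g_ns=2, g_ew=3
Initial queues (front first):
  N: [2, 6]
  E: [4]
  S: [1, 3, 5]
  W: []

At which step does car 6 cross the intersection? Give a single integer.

Step 1 [NS]: N:car2-GO,E:wait,S:car1-GO,W:wait | queues: N=1 E=1 S=2 W=0
Step 2 [NS]: N:car6-GO,E:wait,S:car3-GO,W:wait | queues: N=0 E=1 S=1 W=0
Step 3 [EW]: N:wait,E:car4-GO,S:wait,W:empty | queues: N=0 E=0 S=1 W=0
Step 4 [EW]: N:wait,E:empty,S:wait,W:empty | queues: N=0 E=0 S=1 W=0
Step 5 [EW]: N:wait,E:empty,S:wait,W:empty | queues: N=0 E=0 S=1 W=0
Step 6 [NS]: N:empty,E:wait,S:car5-GO,W:wait | queues: N=0 E=0 S=0 W=0
Car 6 crosses at step 2

2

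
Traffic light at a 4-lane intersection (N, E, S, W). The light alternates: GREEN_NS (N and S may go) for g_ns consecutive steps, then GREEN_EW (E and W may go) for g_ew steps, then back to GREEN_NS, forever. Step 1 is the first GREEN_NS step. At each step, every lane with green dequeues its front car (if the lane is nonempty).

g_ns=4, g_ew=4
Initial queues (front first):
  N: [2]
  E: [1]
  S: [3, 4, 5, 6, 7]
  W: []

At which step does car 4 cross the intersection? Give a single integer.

Step 1 [NS]: N:car2-GO,E:wait,S:car3-GO,W:wait | queues: N=0 E=1 S=4 W=0
Step 2 [NS]: N:empty,E:wait,S:car4-GO,W:wait | queues: N=0 E=1 S=3 W=0
Step 3 [NS]: N:empty,E:wait,S:car5-GO,W:wait | queues: N=0 E=1 S=2 W=0
Step 4 [NS]: N:empty,E:wait,S:car6-GO,W:wait | queues: N=0 E=1 S=1 W=0
Step 5 [EW]: N:wait,E:car1-GO,S:wait,W:empty | queues: N=0 E=0 S=1 W=0
Step 6 [EW]: N:wait,E:empty,S:wait,W:empty | queues: N=0 E=0 S=1 W=0
Step 7 [EW]: N:wait,E:empty,S:wait,W:empty | queues: N=0 E=0 S=1 W=0
Step 8 [EW]: N:wait,E:empty,S:wait,W:empty | queues: N=0 E=0 S=1 W=0
Step 9 [NS]: N:empty,E:wait,S:car7-GO,W:wait | queues: N=0 E=0 S=0 W=0
Car 4 crosses at step 2

2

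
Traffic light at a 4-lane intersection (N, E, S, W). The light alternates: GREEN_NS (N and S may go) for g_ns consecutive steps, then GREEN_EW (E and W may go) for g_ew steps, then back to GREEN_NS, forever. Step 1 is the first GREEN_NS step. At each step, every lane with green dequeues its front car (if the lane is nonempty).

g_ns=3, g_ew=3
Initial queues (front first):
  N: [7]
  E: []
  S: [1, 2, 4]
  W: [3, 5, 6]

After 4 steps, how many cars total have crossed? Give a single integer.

Step 1 [NS]: N:car7-GO,E:wait,S:car1-GO,W:wait | queues: N=0 E=0 S=2 W=3
Step 2 [NS]: N:empty,E:wait,S:car2-GO,W:wait | queues: N=0 E=0 S=1 W=3
Step 3 [NS]: N:empty,E:wait,S:car4-GO,W:wait | queues: N=0 E=0 S=0 W=3
Step 4 [EW]: N:wait,E:empty,S:wait,W:car3-GO | queues: N=0 E=0 S=0 W=2
Cars crossed by step 4: 5

Answer: 5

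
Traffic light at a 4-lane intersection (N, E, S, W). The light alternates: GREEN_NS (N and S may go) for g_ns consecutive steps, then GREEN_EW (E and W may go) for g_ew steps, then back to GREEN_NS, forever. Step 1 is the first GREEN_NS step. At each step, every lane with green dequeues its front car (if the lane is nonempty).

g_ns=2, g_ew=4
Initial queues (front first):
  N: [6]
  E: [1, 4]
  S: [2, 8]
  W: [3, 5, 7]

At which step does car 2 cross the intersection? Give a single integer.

Step 1 [NS]: N:car6-GO,E:wait,S:car2-GO,W:wait | queues: N=0 E=2 S=1 W=3
Step 2 [NS]: N:empty,E:wait,S:car8-GO,W:wait | queues: N=0 E=2 S=0 W=3
Step 3 [EW]: N:wait,E:car1-GO,S:wait,W:car3-GO | queues: N=0 E=1 S=0 W=2
Step 4 [EW]: N:wait,E:car4-GO,S:wait,W:car5-GO | queues: N=0 E=0 S=0 W=1
Step 5 [EW]: N:wait,E:empty,S:wait,W:car7-GO | queues: N=0 E=0 S=0 W=0
Car 2 crosses at step 1

1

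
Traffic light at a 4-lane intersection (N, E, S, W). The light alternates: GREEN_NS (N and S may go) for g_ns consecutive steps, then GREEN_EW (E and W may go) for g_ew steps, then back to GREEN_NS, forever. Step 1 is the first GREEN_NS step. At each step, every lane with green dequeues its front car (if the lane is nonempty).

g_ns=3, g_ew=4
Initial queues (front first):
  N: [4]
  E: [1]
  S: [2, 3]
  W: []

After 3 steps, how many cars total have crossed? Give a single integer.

Answer: 3

Derivation:
Step 1 [NS]: N:car4-GO,E:wait,S:car2-GO,W:wait | queues: N=0 E=1 S=1 W=0
Step 2 [NS]: N:empty,E:wait,S:car3-GO,W:wait | queues: N=0 E=1 S=0 W=0
Step 3 [NS]: N:empty,E:wait,S:empty,W:wait | queues: N=0 E=1 S=0 W=0
Cars crossed by step 3: 3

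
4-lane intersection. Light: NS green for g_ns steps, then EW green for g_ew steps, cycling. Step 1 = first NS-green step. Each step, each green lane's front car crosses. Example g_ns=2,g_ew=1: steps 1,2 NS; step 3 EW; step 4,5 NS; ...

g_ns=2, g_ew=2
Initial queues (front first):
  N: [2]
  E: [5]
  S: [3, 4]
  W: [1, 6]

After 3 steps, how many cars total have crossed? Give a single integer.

Step 1 [NS]: N:car2-GO,E:wait,S:car3-GO,W:wait | queues: N=0 E=1 S=1 W=2
Step 2 [NS]: N:empty,E:wait,S:car4-GO,W:wait | queues: N=0 E=1 S=0 W=2
Step 3 [EW]: N:wait,E:car5-GO,S:wait,W:car1-GO | queues: N=0 E=0 S=0 W=1
Cars crossed by step 3: 5

Answer: 5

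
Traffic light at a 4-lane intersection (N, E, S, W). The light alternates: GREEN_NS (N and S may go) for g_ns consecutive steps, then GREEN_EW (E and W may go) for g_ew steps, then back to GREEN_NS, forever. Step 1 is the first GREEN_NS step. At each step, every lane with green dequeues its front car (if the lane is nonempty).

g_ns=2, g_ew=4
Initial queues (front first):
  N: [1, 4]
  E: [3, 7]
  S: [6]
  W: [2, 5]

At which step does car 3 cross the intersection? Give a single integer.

Step 1 [NS]: N:car1-GO,E:wait,S:car6-GO,W:wait | queues: N=1 E=2 S=0 W=2
Step 2 [NS]: N:car4-GO,E:wait,S:empty,W:wait | queues: N=0 E=2 S=0 W=2
Step 3 [EW]: N:wait,E:car3-GO,S:wait,W:car2-GO | queues: N=0 E=1 S=0 W=1
Step 4 [EW]: N:wait,E:car7-GO,S:wait,W:car5-GO | queues: N=0 E=0 S=0 W=0
Car 3 crosses at step 3

3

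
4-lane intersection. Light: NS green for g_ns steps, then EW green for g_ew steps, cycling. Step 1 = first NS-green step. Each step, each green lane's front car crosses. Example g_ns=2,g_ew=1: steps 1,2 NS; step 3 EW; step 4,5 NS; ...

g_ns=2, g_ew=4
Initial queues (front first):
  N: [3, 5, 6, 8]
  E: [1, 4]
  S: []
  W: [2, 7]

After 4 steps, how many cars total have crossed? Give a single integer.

Step 1 [NS]: N:car3-GO,E:wait,S:empty,W:wait | queues: N=3 E=2 S=0 W=2
Step 2 [NS]: N:car5-GO,E:wait,S:empty,W:wait | queues: N=2 E=2 S=0 W=2
Step 3 [EW]: N:wait,E:car1-GO,S:wait,W:car2-GO | queues: N=2 E=1 S=0 W=1
Step 4 [EW]: N:wait,E:car4-GO,S:wait,W:car7-GO | queues: N=2 E=0 S=0 W=0
Cars crossed by step 4: 6

Answer: 6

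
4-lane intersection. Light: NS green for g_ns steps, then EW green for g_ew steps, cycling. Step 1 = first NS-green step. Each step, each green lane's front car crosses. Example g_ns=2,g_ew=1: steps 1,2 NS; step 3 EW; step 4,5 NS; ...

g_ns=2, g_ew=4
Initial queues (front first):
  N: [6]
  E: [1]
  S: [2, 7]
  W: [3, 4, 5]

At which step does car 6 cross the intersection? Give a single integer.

Step 1 [NS]: N:car6-GO,E:wait,S:car2-GO,W:wait | queues: N=0 E=1 S=1 W=3
Step 2 [NS]: N:empty,E:wait,S:car7-GO,W:wait | queues: N=0 E=1 S=0 W=3
Step 3 [EW]: N:wait,E:car1-GO,S:wait,W:car3-GO | queues: N=0 E=0 S=0 W=2
Step 4 [EW]: N:wait,E:empty,S:wait,W:car4-GO | queues: N=0 E=0 S=0 W=1
Step 5 [EW]: N:wait,E:empty,S:wait,W:car5-GO | queues: N=0 E=0 S=0 W=0
Car 6 crosses at step 1

1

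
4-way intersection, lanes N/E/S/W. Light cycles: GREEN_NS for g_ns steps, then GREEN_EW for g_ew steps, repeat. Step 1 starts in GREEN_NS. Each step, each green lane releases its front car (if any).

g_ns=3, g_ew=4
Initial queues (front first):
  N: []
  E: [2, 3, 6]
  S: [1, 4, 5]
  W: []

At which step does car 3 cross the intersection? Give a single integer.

Step 1 [NS]: N:empty,E:wait,S:car1-GO,W:wait | queues: N=0 E=3 S=2 W=0
Step 2 [NS]: N:empty,E:wait,S:car4-GO,W:wait | queues: N=0 E=3 S=1 W=0
Step 3 [NS]: N:empty,E:wait,S:car5-GO,W:wait | queues: N=0 E=3 S=0 W=0
Step 4 [EW]: N:wait,E:car2-GO,S:wait,W:empty | queues: N=0 E=2 S=0 W=0
Step 5 [EW]: N:wait,E:car3-GO,S:wait,W:empty | queues: N=0 E=1 S=0 W=0
Step 6 [EW]: N:wait,E:car6-GO,S:wait,W:empty | queues: N=0 E=0 S=0 W=0
Car 3 crosses at step 5

5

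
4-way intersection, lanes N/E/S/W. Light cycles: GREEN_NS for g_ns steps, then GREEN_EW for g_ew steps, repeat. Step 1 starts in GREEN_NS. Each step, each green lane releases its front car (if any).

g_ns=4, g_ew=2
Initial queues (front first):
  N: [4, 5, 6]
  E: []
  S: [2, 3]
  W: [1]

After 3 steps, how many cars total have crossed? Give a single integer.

Answer: 5

Derivation:
Step 1 [NS]: N:car4-GO,E:wait,S:car2-GO,W:wait | queues: N=2 E=0 S=1 W=1
Step 2 [NS]: N:car5-GO,E:wait,S:car3-GO,W:wait | queues: N=1 E=0 S=0 W=1
Step 3 [NS]: N:car6-GO,E:wait,S:empty,W:wait | queues: N=0 E=0 S=0 W=1
Cars crossed by step 3: 5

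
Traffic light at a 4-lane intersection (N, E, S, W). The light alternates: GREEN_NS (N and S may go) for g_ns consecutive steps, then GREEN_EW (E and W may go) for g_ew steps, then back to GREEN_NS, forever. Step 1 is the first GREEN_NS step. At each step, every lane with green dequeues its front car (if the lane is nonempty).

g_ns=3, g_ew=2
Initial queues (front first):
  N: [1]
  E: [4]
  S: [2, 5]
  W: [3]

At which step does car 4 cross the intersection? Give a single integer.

Step 1 [NS]: N:car1-GO,E:wait,S:car2-GO,W:wait | queues: N=0 E=1 S=1 W=1
Step 2 [NS]: N:empty,E:wait,S:car5-GO,W:wait | queues: N=0 E=1 S=0 W=1
Step 3 [NS]: N:empty,E:wait,S:empty,W:wait | queues: N=0 E=1 S=0 W=1
Step 4 [EW]: N:wait,E:car4-GO,S:wait,W:car3-GO | queues: N=0 E=0 S=0 W=0
Car 4 crosses at step 4

4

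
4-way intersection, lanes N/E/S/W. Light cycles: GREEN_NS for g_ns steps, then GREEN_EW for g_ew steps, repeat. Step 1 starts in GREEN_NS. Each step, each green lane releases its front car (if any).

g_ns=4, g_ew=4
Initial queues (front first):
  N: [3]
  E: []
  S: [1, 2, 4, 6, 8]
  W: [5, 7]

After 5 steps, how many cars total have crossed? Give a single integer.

Answer: 6

Derivation:
Step 1 [NS]: N:car3-GO,E:wait,S:car1-GO,W:wait | queues: N=0 E=0 S=4 W=2
Step 2 [NS]: N:empty,E:wait,S:car2-GO,W:wait | queues: N=0 E=0 S=3 W=2
Step 3 [NS]: N:empty,E:wait,S:car4-GO,W:wait | queues: N=0 E=0 S=2 W=2
Step 4 [NS]: N:empty,E:wait,S:car6-GO,W:wait | queues: N=0 E=0 S=1 W=2
Step 5 [EW]: N:wait,E:empty,S:wait,W:car5-GO | queues: N=0 E=0 S=1 W=1
Cars crossed by step 5: 6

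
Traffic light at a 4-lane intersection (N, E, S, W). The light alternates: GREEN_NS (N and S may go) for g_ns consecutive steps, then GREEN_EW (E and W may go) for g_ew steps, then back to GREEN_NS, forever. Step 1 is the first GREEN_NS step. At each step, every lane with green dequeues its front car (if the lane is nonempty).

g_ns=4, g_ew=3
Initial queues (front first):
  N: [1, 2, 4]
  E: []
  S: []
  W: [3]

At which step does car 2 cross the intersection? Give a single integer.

Step 1 [NS]: N:car1-GO,E:wait,S:empty,W:wait | queues: N=2 E=0 S=0 W=1
Step 2 [NS]: N:car2-GO,E:wait,S:empty,W:wait | queues: N=1 E=0 S=0 W=1
Step 3 [NS]: N:car4-GO,E:wait,S:empty,W:wait | queues: N=0 E=0 S=0 W=1
Step 4 [NS]: N:empty,E:wait,S:empty,W:wait | queues: N=0 E=0 S=0 W=1
Step 5 [EW]: N:wait,E:empty,S:wait,W:car3-GO | queues: N=0 E=0 S=0 W=0
Car 2 crosses at step 2

2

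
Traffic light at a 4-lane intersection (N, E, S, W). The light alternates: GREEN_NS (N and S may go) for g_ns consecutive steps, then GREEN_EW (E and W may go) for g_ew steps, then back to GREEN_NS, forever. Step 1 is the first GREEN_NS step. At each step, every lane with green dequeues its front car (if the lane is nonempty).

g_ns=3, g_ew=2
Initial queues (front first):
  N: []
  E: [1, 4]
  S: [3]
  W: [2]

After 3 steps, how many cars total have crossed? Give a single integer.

Step 1 [NS]: N:empty,E:wait,S:car3-GO,W:wait | queues: N=0 E=2 S=0 W=1
Step 2 [NS]: N:empty,E:wait,S:empty,W:wait | queues: N=0 E=2 S=0 W=1
Step 3 [NS]: N:empty,E:wait,S:empty,W:wait | queues: N=0 E=2 S=0 W=1
Cars crossed by step 3: 1

Answer: 1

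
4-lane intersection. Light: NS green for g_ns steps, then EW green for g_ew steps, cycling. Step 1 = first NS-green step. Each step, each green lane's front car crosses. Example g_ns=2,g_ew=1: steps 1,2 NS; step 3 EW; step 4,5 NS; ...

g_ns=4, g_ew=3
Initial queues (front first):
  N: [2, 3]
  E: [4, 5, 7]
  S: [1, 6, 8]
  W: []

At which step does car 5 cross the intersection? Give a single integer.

Step 1 [NS]: N:car2-GO,E:wait,S:car1-GO,W:wait | queues: N=1 E=3 S=2 W=0
Step 2 [NS]: N:car3-GO,E:wait,S:car6-GO,W:wait | queues: N=0 E=3 S=1 W=0
Step 3 [NS]: N:empty,E:wait,S:car8-GO,W:wait | queues: N=0 E=3 S=0 W=0
Step 4 [NS]: N:empty,E:wait,S:empty,W:wait | queues: N=0 E=3 S=0 W=0
Step 5 [EW]: N:wait,E:car4-GO,S:wait,W:empty | queues: N=0 E=2 S=0 W=0
Step 6 [EW]: N:wait,E:car5-GO,S:wait,W:empty | queues: N=0 E=1 S=0 W=0
Step 7 [EW]: N:wait,E:car7-GO,S:wait,W:empty | queues: N=0 E=0 S=0 W=0
Car 5 crosses at step 6

6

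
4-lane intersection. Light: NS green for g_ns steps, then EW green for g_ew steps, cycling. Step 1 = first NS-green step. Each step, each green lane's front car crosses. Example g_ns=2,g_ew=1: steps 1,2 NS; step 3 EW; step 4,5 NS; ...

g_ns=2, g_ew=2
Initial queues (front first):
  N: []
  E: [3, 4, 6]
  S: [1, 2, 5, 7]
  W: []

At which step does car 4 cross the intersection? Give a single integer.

Step 1 [NS]: N:empty,E:wait,S:car1-GO,W:wait | queues: N=0 E=3 S=3 W=0
Step 2 [NS]: N:empty,E:wait,S:car2-GO,W:wait | queues: N=0 E=3 S=2 W=0
Step 3 [EW]: N:wait,E:car3-GO,S:wait,W:empty | queues: N=0 E=2 S=2 W=0
Step 4 [EW]: N:wait,E:car4-GO,S:wait,W:empty | queues: N=0 E=1 S=2 W=0
Step 5 [NS]: N:empty,E:wait,S:car5-GO,W:wait | queues: N=0 E=1 S=1 W=0
Step 6 [NS]: N:empty,E:wait,S:car7-GO,W:wait | queues: N=0 E=1 S=0 W=0
Step 7 [EW]: N:wait,E:car6-GO,S:wait,W:empty | queues: N=0 E=0 S=0 W=0
Car 4 crosses at step 4

4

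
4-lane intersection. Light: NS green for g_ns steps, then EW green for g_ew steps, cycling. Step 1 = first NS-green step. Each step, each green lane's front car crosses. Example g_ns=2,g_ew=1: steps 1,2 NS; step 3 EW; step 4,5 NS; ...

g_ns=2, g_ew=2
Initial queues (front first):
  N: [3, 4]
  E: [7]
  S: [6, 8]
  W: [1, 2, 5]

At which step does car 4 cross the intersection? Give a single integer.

Step 1 [NS]: N:car3-GO,E:wait,S:car6-GO,W:wait | queues: N=1 E=1 S=1 W=3
Step 2 [NS]: N:car4-GO,E:wait,S:car8-GO,W:wait | queues: N=0 E=1 S=0 W=3
Step 3 [EW]: N:wait,E:car7-GO,S:wait,W:car1-GO | queues: N=0 E=0 S=0 W=2
Step 4 [EW]: N:wait,E:empty,S:wait,W:car2-GO | queues: N=0 E=0 S=0 W=1
Step 5 [NS]: N:empty,E:wait,S:empty,W:wait | queues: N=0 E=0 S=0 W=1
Step 6 [NS]: N:empty,E:wait,S:empty,W:wait | queues: N=0 E=0 S=0 W=1
Step 7 [EW]: N:wait,E:empty,S:wait,W:car5-GO | queues: N=0 E=0 S=0 W=0
Car 4 crosses at step 2

2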